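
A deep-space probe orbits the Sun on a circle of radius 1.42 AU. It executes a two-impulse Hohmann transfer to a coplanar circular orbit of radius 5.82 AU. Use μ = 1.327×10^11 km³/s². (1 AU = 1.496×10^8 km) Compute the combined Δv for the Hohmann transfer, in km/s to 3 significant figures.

Δv = 11.3 km/s

In km: r₁ = 1.42 × 1.496×10^8 = 2.12432×10^8 km; r₂ = 5.82 × 1.496×10^8 = 8.70672×10^8 km.
The Hohmann ellipse has a_t = (r₁ + r₂)/2 = 5.41552×10^8 km.
Circular speed at r₁: v₁ = √(μ/r₁) = √(1.327×10^11/2.12432×10^8) = 24.9934 km/s.
Transfer-orbit speed at r₁ (v² = μ(2/r − 1/a)): v_p = √[μ(2/r₁ − 1/a_t)] = 31.6908 km/s.
First burn Δv₁ = |v_p − v₁| = 6.697 km/s.
Circular speed at r₂: v₂ = √(μ/r₂) = 12.345 km/s.
Transfer-orbit speed at r₂: v_a = √[μ(2/r₂ − 1/a_t)] = 7.7321 km/s.
Second burn Δv₂ = |v₂ − v_a| = 4.613 km/s.
Total Δv = Δv₁ + Δv₂ = 11.31 km/s.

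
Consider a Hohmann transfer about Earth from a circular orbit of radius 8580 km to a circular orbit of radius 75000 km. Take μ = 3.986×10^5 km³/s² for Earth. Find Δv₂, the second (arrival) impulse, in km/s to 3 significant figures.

Δv₂ = 1.26 km/s

The Hohmann ellipse has a_t = (r₁ + r₂)/2 = 41790 km.
Circular speed at r = 75000 km: v_c = √(μ/r) = 2.3054 km/s.
Vis-viva on the transfer ellipse at r = 75000 km gives v_t = √[μ(2/r − 1/a_t)] = 1.0446 km/s.
Δv₂ = |v_t − v_c| = |1.0446 − 2.3054| = 1.261 km/s.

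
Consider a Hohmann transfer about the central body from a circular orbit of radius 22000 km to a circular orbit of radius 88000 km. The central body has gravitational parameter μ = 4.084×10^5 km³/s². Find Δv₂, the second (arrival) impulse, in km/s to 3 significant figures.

Transfer-ellipse semi-major axis a_t = (r₁ + r₂)/2 = (22000 + 88000)/2 = 55000 km.
On the circular orbit at r = 88000 km, v_c = √(μ/r) = 2.1543 km/s.
Vis-viva on the transfer ellipse at r = 88000 km gives v_t = √[μ(2/r − 1/a_t)] = 1.3625 km/s.
Δv₂ = |v_t − v_c| = |1.3625 − 2.1543| = 0.7918 km/s.

Δv₂ = 0.792 km/s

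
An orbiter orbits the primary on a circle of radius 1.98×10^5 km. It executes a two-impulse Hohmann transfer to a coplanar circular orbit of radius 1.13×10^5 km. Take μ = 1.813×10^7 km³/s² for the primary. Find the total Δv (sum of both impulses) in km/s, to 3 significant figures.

The Hohmann ellipse has a_t = (r₁ + r₂)/2 = 1.555×10^5 km.
Circular speed at r₁: v₁ = √(μ/r₁) = √(1.813×10^7/1.980×10^5) = 9.5690 km/s.
On the transfer ellipse at r₁, v² = μ(2/r − 1/a) gives v_a = √[μ(2/r₁ − 1/a_t)] = 8.1572 km/s.
First burn Δv₁ = |v_a − v₁| = 1.4118 km/s.
At r₂, v₂ = √(μ/r₂) = 12.6666 km/s.
Transfer-orbit speed at r₂: v_p = √[μ(2/r₂ − 1/a_t)] = 14.2931 km/s.
Second burn Δv₂ = |v₂ − v_p| = 1.6265 km/s.
Δv = Δv₁ + Δv₂ = 1.4118 + 1.6265 = 3.038 km/s.

Δv = 3.04 km/s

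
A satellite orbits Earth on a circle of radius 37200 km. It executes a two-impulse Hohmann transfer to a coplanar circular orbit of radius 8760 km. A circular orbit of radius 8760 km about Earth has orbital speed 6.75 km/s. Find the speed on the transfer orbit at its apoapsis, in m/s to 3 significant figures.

From the circular-orbit relation v² = μ/r at r = 8760 km: μ = v²r = (6.75)² × 8760 = 3.99128×10^5 km³/s².
The Hohmann ellipse has a_t = (r₁ + r₂)/2 = 22980 km.
At apoapsis, r = 37200 km.
Vis-viva: v = √[μ(2/r − 1/a_t)] = √[3.99128×10^5 × (2/37200 − 1/22980)] = 2.022 km/s.

v = 2020 m/s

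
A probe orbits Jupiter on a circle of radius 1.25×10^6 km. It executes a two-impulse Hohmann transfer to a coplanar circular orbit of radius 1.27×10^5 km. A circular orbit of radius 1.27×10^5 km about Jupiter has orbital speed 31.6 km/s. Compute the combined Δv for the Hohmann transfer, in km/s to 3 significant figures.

Δv = 16.7 km/s

From the circular-orbit relation v² = μ/r at r = 1.27×10^5 km: μ = v²r = (31.6)² × 1.27×10^5 = 1.26817×10^8 km³/s².
Semi-major axis of the transfer orbit: a_t = (1.250×10^6 + 1.270×10^5)/2 = 6.885×10^5 km.
At r₁ the circular-orbit speed is v₁ = √(μ/r₁) = 10.0724 km/s.
Transfer-orbit speed at r₁ (v² = μ(2/r − 1/a)): v_a = √[μ(2/r₁ − 1/a_t)] = 4.32597 km/s.
First burn Δv₁ = |v_a − v₁| = 5.7464 km/s.
Circular speed at r₂: v₂ = √(μ/r₂) = 31.600 km/s.
Transfer-orbit speed at r₂: v_p = √[μ(2/r₂ − 1/a_t)] = 42.578 km/s.
Second burn Δv₂ = |v₂ − v_p| = 10.978 km/s.
Total Δv = Δv₁ + Δv₂ = 16.72 km/s.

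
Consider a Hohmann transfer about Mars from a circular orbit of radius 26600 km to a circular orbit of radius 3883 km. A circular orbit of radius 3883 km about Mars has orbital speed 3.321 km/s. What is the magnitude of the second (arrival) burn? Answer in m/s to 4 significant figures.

Δv₂ = 1066 m/s

From the circular-orbit relation v² = μ/r at r = 3883 km: μ = v²r = (3.321)² × 3883 = 42825.8 km³/s².
Semi-major axis of the transfer orbit: a_t = (26600 + 3883)/2 = 15241.5 km.
On the circular orbit at r = 3883 km, v_c = √(μ/r) = 3.321 km/s.
Transfer-orbit speed at the same r (vis-viva, a = a_t): v_t = √[μ(2/r − 1/a_t)] = 4.387 km/s.
Δv₂ = |v_t − v_c| = |4.387 − 3.321| = 1.066 km/s.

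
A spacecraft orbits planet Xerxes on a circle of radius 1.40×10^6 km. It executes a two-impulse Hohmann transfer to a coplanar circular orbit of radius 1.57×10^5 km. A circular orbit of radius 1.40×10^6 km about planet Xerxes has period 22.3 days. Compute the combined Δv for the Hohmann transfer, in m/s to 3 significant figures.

Δv = 7160 m/s

From Kepler's third law T² = 4π²r³/μ at r = 1.40×10^6 km, T = 22.3 days = 22.3 × 86400 s = 1.92672×10^6 s: μ = 4π²r³/T² = 2.91814×10^7 km³/s².
Transfer-ellipse semi-major axis a_t = (r₁ + r₂)/2 = (1.400×10^6 + 1.570×10^5)/2 = 7.785×10^5 km.
Circular speed at r₁: v₁ = √(μ/r₁) = √(2.91814×10^7/1.400×10^6) = 4.5655 km/s.
Transfer-orbit speed at r₁ (vis-viva equation): v_a = √[μ(2/r₁ − 1/a_t)] = 2.0503 km/s.
First burn Δv₁ = |v_a − v₁| = 2.515 km/s.
At r₂, v₂ = √(μ/r₂) = 13.6334 km/s.
Transfer-orbit speed at r₂: v_p = √[μ(2/r₂ − 1/a_t)] = 18.2826 km/s.
Second burn Δv₂ = |v₂ − v_p| = 4.649 km/s.
Total Δv = Δv₁ + Δv₂ = 7.164 km/s.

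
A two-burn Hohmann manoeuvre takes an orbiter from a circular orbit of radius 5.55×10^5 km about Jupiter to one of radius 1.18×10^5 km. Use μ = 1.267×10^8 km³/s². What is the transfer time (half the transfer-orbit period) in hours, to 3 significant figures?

The Hohmann ellipse has a_t = (r₁ + r₂)/2 = 3.365×10^5 km.
Transfer time t = π√(a_t³/μ) = π√((3.365×10^5)³ / 1.267×10^8) = 54480 s.
Converting: 54480 s ÷ 3600 s/hour = 15.1 hours.

t = 15.1 hours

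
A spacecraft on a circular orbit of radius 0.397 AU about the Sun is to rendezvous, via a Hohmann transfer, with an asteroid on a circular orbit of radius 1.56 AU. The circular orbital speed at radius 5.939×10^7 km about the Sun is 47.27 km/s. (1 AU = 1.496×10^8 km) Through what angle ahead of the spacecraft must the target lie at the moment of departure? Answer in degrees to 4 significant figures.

φ = 90.58°

From the circular-orbit relation v² = μ/r at r = 5.939×10^7 km: μ = v²r = (47.27)² × 5.939×10^7 = 1.32704×10^11 km³/s².
In km: r₁ = 0.397 × 1.496×10^8 = 5.93912×10^7 km; r₂ = 1.56 × 1.496×10^8 = 2.33376×10^8 km.
Transfer-ellipse semi-major axis a_t = (r₁ + r₂)/2 = (5.93912×10^7 + 2.33376×10^8)/2 = 1.463836×10^8 km.
The half-period of the transfer ellipse is t = π√(a_t³/μ) = 1.527×10^7 s.
Target angular speed ω₂ = √(μ/r₂³) = 1.022×10^-7 rad/s.
Angle swept by the target during transfer: ω₂·t = 1.5606 rad = 89.42°.
Arrival is 180° from departure on the ellipse, so φ = 180° − 89.42° = 90.58°.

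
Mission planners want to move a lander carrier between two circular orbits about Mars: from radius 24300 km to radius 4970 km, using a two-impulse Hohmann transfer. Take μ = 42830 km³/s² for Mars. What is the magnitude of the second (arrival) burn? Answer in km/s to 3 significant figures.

Δv₂ = 0.847 km/s

Transfer-ellipse semi-major axis a_t = (r₁ + r₂)/2 = (24300 + 4970)/2 = 14635 km.
On the circular orbit at r = 4970 km, v_c = √(μ/r) = 2.9356 km/s.
Transfer-orbit speed at the same r (vis-viva, a = a_t): v_t = √[μ(2/r − 1/a_t)] = 3.7827 km/s.
Δv₂ = |v_t − v_c| = |3.7827 − 2.9356| = 0.8471 km/s.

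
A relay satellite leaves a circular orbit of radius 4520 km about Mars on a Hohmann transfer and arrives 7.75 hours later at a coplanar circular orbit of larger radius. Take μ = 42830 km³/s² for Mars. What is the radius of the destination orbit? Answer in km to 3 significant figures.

r₂ = 25500 km

Transfer time t = 7.75 hours = 27900 s, and t = π√(a_t³/μ).
So a_t = (μ t²/π²)^(1/3) = (42830 × (27900)² / π²)^(1/3) = 15004 km.
Since a_t = (r₁ + r₂)/2, r₂ = 2a_t − r₁ = 2×15004 − 4520 = 25488 km.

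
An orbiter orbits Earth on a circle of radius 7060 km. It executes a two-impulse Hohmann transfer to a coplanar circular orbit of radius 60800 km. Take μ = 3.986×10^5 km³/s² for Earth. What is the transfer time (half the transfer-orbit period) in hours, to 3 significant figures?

t = 8.64 hours

The Hohmann ellipse has a_t = (r₁ + r₂)/2 = 33930 km.
Half the transfer-orbit period gives t = π√(a_t³/μ) = 31100 s.
Converting: 31100 s ÷ 3600 s/hour = 8.64 hours.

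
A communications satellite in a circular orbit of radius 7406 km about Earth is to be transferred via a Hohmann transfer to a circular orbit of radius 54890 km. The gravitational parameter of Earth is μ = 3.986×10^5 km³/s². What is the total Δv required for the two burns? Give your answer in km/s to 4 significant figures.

Δv = 3.783 km/s

The Hohmann ellipse has a_t = (r₁ + r₂)/2 = 31148 km.
Circular speed at r₁: v₁ = √(μ/r₁) = √(3.986×10^5/7406) = 7.3363 km/s.
Transfer-orbit speed at r₁ (vis-viva equation): v_p = √[μ(2/r₁ − 1/a_t)] = 9.7389 km/s.
First burn Δv₁ = |v_p − v₁| = 2.4026 km/s.
At r₂, v₂ = √(μ/r₂) = 2.6948 km/s.
Transfer-orbit speed at r₂: v_a = √[μ(2/r₂ − 1/a_t)] = 1.3140 km/s.
Second burn Δv₂ = |v₂ − v_a| = 1.3808 km/s.
Total Δv = Δv₁ + Δv₂ = 3.783 km/s.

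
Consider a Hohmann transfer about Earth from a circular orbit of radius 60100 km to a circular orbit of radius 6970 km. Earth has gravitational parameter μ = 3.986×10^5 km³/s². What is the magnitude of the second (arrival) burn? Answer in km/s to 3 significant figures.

Δv₂ = 2.56 km/s

Semi-major axis of the transfer orbit: a_t = (60100 + 6970)/2 = 33535 km.
On the circular orbit at r = 6970 km, v_c = √(μ/r) = 7.56227 km/s.
Transfer-orbit speed at the same r (vis-viva, a = a_t): v_t = √[μ(2/r − 1/a_t)] = 10.1237 km/s.
Δv₂ = |v_t − v_c| = |10.1237 − 7.56227| = 2.561 km/s.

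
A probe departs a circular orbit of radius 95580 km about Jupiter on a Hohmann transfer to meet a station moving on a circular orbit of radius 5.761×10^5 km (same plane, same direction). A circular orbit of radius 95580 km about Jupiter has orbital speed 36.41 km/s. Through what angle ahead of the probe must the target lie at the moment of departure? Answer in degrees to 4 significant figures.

φ = 99.88°

From the circular-orbit relation v² = μ/r at r = 95580 km: μ = v²r = (36.41)² × 95580 = 1.26709×10^8 km³/s².
Transfer-ellipse semi-major axis a_t = (r₁ + r₂)/2 = (95580 + 5.761×10^5)/2 = 3.3584×10^5 km.
The half-period of the transfer ellipse is t = π√(a_t³/μ) = 54318 s.
Target angular speed ω₂ = √(μ/r₂³) = 2.5743×10^-5 rad/s.
Angle swept by the target during transfer: ω₂·t = 1.3983 rad = 80.12°.
The probe traverses 180° on the transfer ellipse, so the target must lead by 180° − 80.12° = 99.88°.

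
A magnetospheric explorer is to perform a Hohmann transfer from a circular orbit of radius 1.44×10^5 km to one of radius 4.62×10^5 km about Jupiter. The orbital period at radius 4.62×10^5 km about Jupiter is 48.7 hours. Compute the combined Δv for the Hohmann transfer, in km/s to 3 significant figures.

From Kepler's third law T² = 4π²r³/μ at r = 4.62×10^5 km, T = 48.7 hours = 48.7 × 3600 s = 1.7532×10^5 s: μ = 4π²r³/T² = 1.26655×10^8 km³/s².
Semi-major axis of the transfer orbit: a_t = (1.440×10^5 + 4.620×10^5)/2 = 3.030×10^5 km.
Circular speed at r₁: v₁ = √(μ/r₁) = √(1.26655×10^8/1.440×10^5) = 29.657 km/s.
Transfer-orbit speed at r₁ (v² = μ(2/r − 1/a)): v_p = √[μ(2/r₁ − 1/a_t)] = 36.621 km/s.
First burn Δv₁ = |v_p − v₁| = 6.964 km/s.
Circular speed at r₂: v₂ = √(μ/r₂) = 16.557 km/s.
Transfer-orbit speed at r₂: v_a = √[μ(2/r₂ − 1/a_t)] = 11.414 km/s.
Second burn Δv₂ = |v₂ − v_a| = 5.143 km/s.
Total Δv = Δv₁ + Δv₂ = 12.11 km/s.

Δv = 12.1 km/s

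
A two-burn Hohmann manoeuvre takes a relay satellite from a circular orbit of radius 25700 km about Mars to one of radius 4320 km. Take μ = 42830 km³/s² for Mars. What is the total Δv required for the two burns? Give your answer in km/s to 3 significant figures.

Δv = 1.57 km/s

Transfer-ellipse semi-major axis a_t = (r₁ + r₂)/2 = (25700 + 4320)/2 = 15010 km.
At r₁ the circular-orbit speed is v₁ = √(μ/r₁) = 1.291 km/s.
On the transfer ellipse at r₁, vis-viva equation gives v_a = √[μ(2/r₁ − 1/a_t)] = 0.6926 km/s.
First burn Δv₁ = |v_a − v₁| = 0.5984 km/s.
At r₂, v₂ = √(μ/r₂) = 3.1487 km/s.
Transfer-orbit speed at r₂: v_p = √[μ(2/r₂ − 1/a_t)] = 4.1201 km/s.
Second burn Δv₂ = |v₂ − v_p| = 0.9714 km/s.
Total Δv = Δv₁ + Δv₂ = 1.570 km/s.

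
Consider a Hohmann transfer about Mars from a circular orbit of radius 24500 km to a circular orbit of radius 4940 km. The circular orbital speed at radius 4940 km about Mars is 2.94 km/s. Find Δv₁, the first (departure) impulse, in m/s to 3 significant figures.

Δv₁ = 555 m/s

From the circular-orbit relation v² = μ/r at r = 4940 km: μ = v²r = (2.94)² × 4940 = 42699.4 km³/s².
Transfer-ellipse semi-major axis a_t = (r₁ + r₂)/2 = (24500 + 4940)/2 = 14720 km.
On the circular orbit at r = 24500 km, v_c = √(μ/r) = 1.3202 km/s.
Transfer-orbit speed at the same r (vis-viva, a = a_t): v_t = √[μ(2/r − 1/a_t)] = 0.76478 km/s.
Δv₁ = |v_t − v_c| = |0.76478 − 1.3202| = 0.5554 km/s.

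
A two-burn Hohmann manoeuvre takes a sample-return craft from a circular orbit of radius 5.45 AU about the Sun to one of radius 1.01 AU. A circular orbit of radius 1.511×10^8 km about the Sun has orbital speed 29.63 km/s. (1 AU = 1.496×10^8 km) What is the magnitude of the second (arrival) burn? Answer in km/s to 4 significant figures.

Δv₂ = 8.858 km/s

From the circular-orbit relation v² = μ/r at r = 1.511×10^8 km: μ = v²r = (29.63)² × 1.511×10^8 = 1.32656×10^11 km³/s².
In km: r₁ = 5.45 × 1.496×10^8 = 8.1532×10^8 km; r₂ = 1.01 × 1.496×10^8 = 1.51096×10^8 km.
Semi-major axis of the transfer orbit: a_t = (8.1532×10^8 + 1.51096×10^8)/2 = 4.83208×10^8 km.
On the circular orbit at r = 1.51096×10^8 km, v_c = √(μ/r) = 29.6304 km/s.
Transfer-orbit speed at the same r (vis-viva, a = a_t): v_t = √[μ(2/r − 1/a_t)] = 38.4888 km/s.
Δv₂ = |v_t − v_c| = |38.4888 − 29.6304| = 8.858 km/s.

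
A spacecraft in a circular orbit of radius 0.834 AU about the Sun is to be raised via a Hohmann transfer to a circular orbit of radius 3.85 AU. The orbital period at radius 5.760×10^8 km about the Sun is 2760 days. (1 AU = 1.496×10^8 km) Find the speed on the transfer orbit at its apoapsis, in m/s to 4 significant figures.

v = 9057 m/s

From Kepler's third law T² = 4π²r³/μ at r = 5.760×10^8 km, T = 2760 days = 2760 × 86400 s = 2.38464×10^8 s: μ = 4π²r³/T² = 1.32673×10^11 km³/s².
In km: r₁ = 0.834 × 1.496×10^8 = 1.247664×10^8 km; r₂ = 3.85 × 1.496×10^8 = 5.7596×10^8 km.
Semi-major axis of the transfer orbit: a_t = (1.247664×10^8 + 5.7596×10^8)/2 = 3.503632×10^8 km.
The apoapsis of the transfer ellipse is at r = 5.7596×10^8 km.
Vis-viva: v = √[μ(2/r − 1/a_t)] = √[1.32673×10^11 × (2/5.7596×10^8 − 1/3.503632×10^8)] = 9.057 km/s.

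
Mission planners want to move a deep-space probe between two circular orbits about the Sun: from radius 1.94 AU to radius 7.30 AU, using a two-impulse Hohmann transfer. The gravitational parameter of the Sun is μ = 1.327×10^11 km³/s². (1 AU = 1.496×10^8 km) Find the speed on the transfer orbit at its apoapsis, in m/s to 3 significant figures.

In km: r₁ = 1.94 × 1.496×10^8 = 2.90224×10^8 km; r₂ = 7.30 × 1.496×10^8 = 1.09208×10^9 km.
The Hohmann ellipse has a_t = (r₁ + r₂)/2 = 6.91152×10^8 km.
The apoapsis of the transfer ellipse is at r = 1.09208×10^9 km.
Vis-viva: v = √[μ(2/r − 1/a_t)] = √[1.327×10^11 × (2/1.09208×10^9 − 1/6.91152×10^8)] = 7.143 km/s.

v = 7140 m/s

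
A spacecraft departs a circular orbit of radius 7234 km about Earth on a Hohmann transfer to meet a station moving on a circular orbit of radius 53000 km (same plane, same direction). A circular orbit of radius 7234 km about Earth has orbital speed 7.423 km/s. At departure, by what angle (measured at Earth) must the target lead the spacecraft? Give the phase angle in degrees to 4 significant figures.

φ = 102.9°

From the circular-orbit relation v² = μ/r at r = 7234 km: μ = v²r = (7.423)² × 7234 = 3.98600×10^5 km³/s².
The Hohmann ellipse has a_t = (r₁ + r₂)/2 = 30117 km.
Transfer time t = π√(a_t³/μ) = 26008 s.
The target's mean motion on its circular orbit is ω₂ = √(μ/r₂³) = 5.1743×10^-5 rad/s.
Angle swept by the target during transfer: ω₂·t = 1.3457 rad = 77.10°.
The spacecraft traverses 180° on the transfer ellipse, so the target must lead by 180° − 77.10° = 102.9°.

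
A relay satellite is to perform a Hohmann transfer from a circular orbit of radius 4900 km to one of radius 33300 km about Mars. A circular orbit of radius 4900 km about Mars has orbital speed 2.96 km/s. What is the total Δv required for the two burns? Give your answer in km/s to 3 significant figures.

From the circular-orbit relation v² = μ/r at r = 4900 km: μ = v²r = (2.96)² × 4900 = 42931.8 km³/s².
The Hohmann ellipse has a_t = (r₁ + r₂)/2 = 19100 km.
Circular speed at r₁: v₁ = √(μ/r₁) = √(42931.8/4900) = 2.9600 km/s.
On the transfer ellipse at r₁, vis-viva gives v_p = √[μ(2/r₁ − 1/a_t)] = 3.9084 km/s.
First burn Δv₁ = |v_p − v₁| = 0.9484 km/s.
At r₂, v₂ = √(μ/r₂) = 1.1354 km/s.
Transfer-orbit speed at r₂: v_a = √[μ(2/r₂ − 1/a_t)] = 0.57511 km/s.
Second burn Δv₂ = |v₂ − v_a| = 0.5603 km/s.
Δv = Δv₁ + Δv₂ = 0.9484 + 0.5603 = 1.509 km/s.

Δv = 1.51 km/s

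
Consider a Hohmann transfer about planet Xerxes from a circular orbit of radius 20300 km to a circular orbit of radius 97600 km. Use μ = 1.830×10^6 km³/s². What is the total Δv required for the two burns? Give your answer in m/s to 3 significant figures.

Transfer-ellipse semi-major axis a_t = (r₁ + r₂)/2 = (20300 + 97600)/2 = 58950 km.
Circular speed at r₁: v₁ = √(μ/r₁) = √(1.830×10^6/20300) = 9.4946 km/s.
On the transfer ellipse at r₁, v² = μ(2/r − 1/a) gives v_p = √[μ(2/r₁ − 1/a_t)] = 12.217 km/s.
First burn Δv₁ = |v_p − v₁| = 2.722 km/s.
At r₂, v₂ = √(μ/r₂) = 4.330 km/s.
Transfer-orbit speed at r₂: v_a = √[μ(2/r₂ − 1/a_t)] = 2.541 km/s.
Second burn Δv₂ = |v₂ − v_a| = 1.789 km/s.
Δv = Δv₁ + Δv₂ = 2.722 + 1.789 = 4.511 km/s.

Δv = 4510 m/s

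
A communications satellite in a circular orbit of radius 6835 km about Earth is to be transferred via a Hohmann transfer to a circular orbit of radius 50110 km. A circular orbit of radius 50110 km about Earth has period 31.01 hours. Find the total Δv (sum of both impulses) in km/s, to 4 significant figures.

From Kepler's third law T² = 4π²r³/μ at r = 50110 km, T = 31.01 hours = 31.01 × 3600 s = 1.11636×10^5 s: μ = 4π²r³/T² = 3.98588×10^5 km³/s².
Transfer-ellipse semi-major axis a_t = (r₁ + r₂)/2 = (6835 + 50110)/2 = 28472.5 km.
At r₁ the circular-orbit speed is v₁ = √(μ/r₁) = 7.63648 km/s.
On the transfer ellipse at r₁, vis-viva gives v_p = √[μ(2/r₁ − 1/a_t)] = 10.1308 km/s.
First burn Δv₁ = |v_p − v₁| = 2.4943 km/s.
At r₂, v₂ = √(μ/r₂) = 2.8203 km/s.
Transfer-orbit speed at r₂: v_a = √[μ(2/r₂ − 1/a_t)] = 1.3818 km/s.
Second burn Δv₂ = |v₂ − v_a| = 1.4385 km/s.
Total Δv = Δv₁ + Δv₂ = 3.933 km/s.

Δv = 3.933 km/s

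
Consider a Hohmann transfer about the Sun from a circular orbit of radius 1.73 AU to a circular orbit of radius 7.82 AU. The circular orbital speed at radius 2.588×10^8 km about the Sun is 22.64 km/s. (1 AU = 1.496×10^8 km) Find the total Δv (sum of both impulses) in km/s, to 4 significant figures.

Δv = 10.57 km/s

From the circular-orbit relation v² = μ/r at r = 2.588×10^8 km: μ = v²r = (22.64)² × 2.588×10^8 = 1.32653×10^11 km³/s².
In km: r₁ = 1.73 × 1.496×10^8 = 2.58808×10^8 km; r₂ = 7.82 × 1.496×10^8 = 1.169872×10^9 km.
Semi-major axis of the transfer orbit: a_t = (2.58808×10^8 + 1.169872×10^9)/2 = 7.1434×10^8 km.
At r₁ the circular-orbit speed is v₁ = √(μ/r₁) = 22.640 km/s.
Transfer-orbit speed at r₁ (vis-viva equation): v_p = √[μ(2/r₁ − 1/a_t)] = 28.973 km/s.
First burn Δv₁ = |v_p − v₁| = 6.333 km/s.
At r₂, v₂ = √(μ/r₂) = 10.6485 km/s.
Transfer-orbit speed at r₂: v_a = √[μ(2/r₂ − 1/a_t)] = 6.40952 km/s.
Second burn Δv₂ = |v₂ − v_a| = 4.239 km/s.
Δv = Δv₁ + Δv₂ = 6.333 + 4.239 = 10.57 km/s.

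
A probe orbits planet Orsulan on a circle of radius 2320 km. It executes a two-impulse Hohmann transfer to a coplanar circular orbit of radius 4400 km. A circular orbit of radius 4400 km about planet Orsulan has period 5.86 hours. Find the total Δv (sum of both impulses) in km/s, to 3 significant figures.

From Kepler's third law T² = 4π²r³/μ at r = 4400 km, T = 5.86 hours = 5.86 × 3600 s = 21096 s: μ = 4π²r³/T² = 7556.45 km³/s².
The Hohmann ellipse has a_t = (r₁ + r₂)/2 = 3360 km.
At r₁ the circular-orbit speed is v₁ = √(μ/r₁) = 1.8047 km/s.
On the transfer ellipse at r₁, v² = μ(2/r − 1/a) gives v_p = √[μ(2/r₁ − 1/a_t)] = 2.0652 km/s.
First burn Δv₁ = |v_p − v₁| = 0.2605 km/s.
Circular speed at r₂: v₂ = √(μ/r₂) = 1.31049 km/s.
Transfer-orbit speed at r₂: v_a = √[μ(2/r₂ − 1/a_t)] = 1.08895 km/s.
Second burn Δv₂ = |v₂ − v_a| = 0.2215 km/s.
Δv = Δv₁ + Δv₂ = 0.2605 + 0.2215 = 0.4820 km/s.

Δv = 0.482 km/s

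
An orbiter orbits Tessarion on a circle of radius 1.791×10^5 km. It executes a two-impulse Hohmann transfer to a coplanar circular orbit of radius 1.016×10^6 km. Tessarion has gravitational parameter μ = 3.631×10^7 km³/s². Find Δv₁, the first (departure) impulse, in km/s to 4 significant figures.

Semi-major axis of the transfer orbit: a_t = (1.791×10^5 + 1.016×10^6)/2 = 5.9755×10^5 km.
On the circular orbit at r = 1.791×10^5 km, v_c = √(μ/r) = 14.2385 km/s.
Transfer-orbit speed at the same r (vis-viva, a = a_t): v_t = √[μ(2/r − 1/a_t)] = 18.5663 km/s.
Δv₁ = |v_t − v_c| = |18.5663 − 14.2385| = 4.328 km/s.

Δv₁ = 4.328 km/s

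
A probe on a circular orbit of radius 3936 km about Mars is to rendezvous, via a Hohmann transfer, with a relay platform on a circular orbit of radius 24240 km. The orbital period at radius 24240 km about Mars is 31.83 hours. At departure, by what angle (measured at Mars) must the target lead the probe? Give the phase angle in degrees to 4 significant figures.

φ = 100.2°

From Kepler's third law T² = 4π²r³/μ at r = 24240 km, T = 31.83 hours = 31.83 × 3600 s = 1.14588×10^5 s: μ = 4π²r³/T² = 42823.2 km³/s².
Semi-major axis of the transfer orbit: a_t = (3936 + 24240)/2 = 14088 km.
Transfer time t = π√(a_t³/μ) = 25385.4 s.
Target angular speed ω₂ = √(μ/r₂³) = 5.48328×10^-5 rad/s.
Angle swept by the target during transfer: ω₂·t = 1.39195 rad = 79.753°.
Arrival is 180° from departure on the ellipse, so φ = 180° − 79.753° = 100.2°.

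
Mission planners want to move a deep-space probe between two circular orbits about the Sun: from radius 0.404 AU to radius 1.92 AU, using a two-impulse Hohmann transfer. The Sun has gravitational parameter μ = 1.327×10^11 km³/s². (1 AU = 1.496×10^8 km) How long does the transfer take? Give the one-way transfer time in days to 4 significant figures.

In km: r₁ = 0.404 × 1.496×10^8 = 6.04384×10^7 km; r₂ = 1.92 × 1.496×10^8 = 2.87232×10^8 km.
The Hohmann ellipse has a_t = (r₁ + r₂)/2 = 1.738352×10^8 km.
By Kepler's third law the transfer-orbit period is T = 2π√(a_t³/μ), so t = T/2 = 1.977×10^7 s.
Converting: 1.977×10^7 s ÷ 86400 s/day = 228.8 days.

t = 228.8 days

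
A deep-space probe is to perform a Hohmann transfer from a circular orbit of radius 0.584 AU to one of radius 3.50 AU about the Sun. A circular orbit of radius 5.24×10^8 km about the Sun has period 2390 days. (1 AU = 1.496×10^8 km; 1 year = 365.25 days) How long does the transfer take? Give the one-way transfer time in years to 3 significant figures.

t = 1.46 years

From Kepler's third law T² = 4π²r³/μ at r = 5.24×10^8 km, T = 2390 days = 2390 × 86400 s = 2.06496×10^8 s: μ = 4π²r³/T² = 1.33208×10^11 km³/s².
In km: r₁ = 0.584 × 1.496×10^8 = 8.73664×10^7 km; r₂ = 3.50 × 1.496×10^8 = 5.236×10^8 km.
Semi-major axis of the transfer orbit: a_t = (8.73664×10^7 + 5.236×10^8)/2 = 3.054832×10^8 km.
By Kepler's third law the transfer-orbit period is T = 2π√(a_t³/μ), so t = T/2 = 4.596×10^7 s.
Converting: 4.596×10^7 s ÷ 3.15576×10^7 s/year (365.25 × 86400) = 1.46 years.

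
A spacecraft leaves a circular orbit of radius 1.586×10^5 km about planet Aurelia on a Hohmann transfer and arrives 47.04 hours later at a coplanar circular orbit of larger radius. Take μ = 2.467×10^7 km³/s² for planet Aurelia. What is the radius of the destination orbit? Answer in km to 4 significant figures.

r₂ = 6.722×10^5 km

Transfer time t = 47.04 hours = 1.69344×10^5 s, and t = π√(a_t³/μ).
So a_t = (μ t²/π²)^(1/3) = (2.467×10^7 × (1.69344×10^5)² / π²)^(1/3) = 4.1540×10^5 km.
Since a_t = (r₁ + r₂)/2, r₂ = 2a_t − r₁ = 2×4.1540×10^5 − 1.586×10^5 = 6.722×10^5 km.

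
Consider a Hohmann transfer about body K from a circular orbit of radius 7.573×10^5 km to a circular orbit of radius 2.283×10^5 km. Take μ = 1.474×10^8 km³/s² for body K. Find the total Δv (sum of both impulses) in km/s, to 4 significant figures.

The Hohmann ellipse has a_t = (r₁ + r₂)/2 = 4.928×10^5 km.
At r₁ the circular-orbit speed is v₁ = √(μ/r₁) = 13.951 km/s.
Transfer-orbit speed at r₁ (vis-viva equation): v_a = √[μ(2/r₁ − 1/a_t)] = 9.4958 km/s.
First burn Δv₁ = |v_a − v₁| = 4.455 km/s.
At r₂, v₂ = √(μ/r₂) = 25.4095 km/s.
Transfer-orbit speed at r₂: v_p = √[μ(2/r₂ − 1/a_t)] = 31.4988 km/s.
Second burn Δv₂ = |v₂ − v_p| = 6.089 km/s.
Total Δv = Δv₁ + Δv₂ = 10.54 km/s.

Δv = 10.54 km/s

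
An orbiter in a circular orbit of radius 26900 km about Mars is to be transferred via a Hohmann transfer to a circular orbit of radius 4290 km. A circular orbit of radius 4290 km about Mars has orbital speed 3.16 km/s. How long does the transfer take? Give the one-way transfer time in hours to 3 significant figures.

From the circular-orbit relation v² = μ/r at r = 4290 km: μ = v²r = (3.16)² × 4290 = 42838.2 km³/s².
Semi-major axis of the transfer orbit: a_t = (26900 + 4290)/2 = 15595 km.
Half the transfer-orbit period gives t = π√(a_t³/μ) = 29560 s.
Converting: 29560 s ÷ 3600 s/hour = 8.21 hours.

t = 8.21 hours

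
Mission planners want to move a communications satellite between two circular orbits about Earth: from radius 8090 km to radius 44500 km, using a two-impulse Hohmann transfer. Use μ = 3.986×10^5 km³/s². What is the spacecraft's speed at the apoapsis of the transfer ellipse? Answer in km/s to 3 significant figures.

Transfer-ellipse semi-major axis a_t = (r₁ + r₂)/2 = (8090 + 44500)/2 = 26295 km.
At apoapsis, r = 44500 km.
Vis-viva: v = √[μ(2/r − 1/a_t)] = √[3.986×10^5 × (2/44500 − 1/26295)] = 1.660 km/s.

v = 1.66 km/s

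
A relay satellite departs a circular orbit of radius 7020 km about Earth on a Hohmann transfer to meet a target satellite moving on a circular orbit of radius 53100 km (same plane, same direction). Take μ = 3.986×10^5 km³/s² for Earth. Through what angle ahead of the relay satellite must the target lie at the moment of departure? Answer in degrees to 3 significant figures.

φ = 103°

Semi-major axis of the transfer orbit: a_t = (7020 + 53100)/2 = 30060 km.
Transfer time t = π√(a_t³/μ) = 25934 s.
Target angular speed ω₂ = √(μ/r₂³) = 5.1597×10^-5 rad/s.
Angle swept by the target during transfer: ω₂·t = 1.3381 rad = 76.67°.
Arrival is 180° from departure on the ellipse, so φ = 180° − 76.67° = 103°.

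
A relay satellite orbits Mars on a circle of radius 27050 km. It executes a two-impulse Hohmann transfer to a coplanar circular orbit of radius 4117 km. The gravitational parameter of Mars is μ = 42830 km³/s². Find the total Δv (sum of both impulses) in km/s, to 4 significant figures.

Δv = 1.636 km/s

Transfer-ellipse semi-major axis a_t = (r₁ + r₂)/2 = (27050 + 4117)/2 = 15583.5 km.
Circular speed at r₁: v₁ = √(μ/r₁) = √(42830/27050) = 1.25832 km/s.
On the transfer ellipse at r₁, vis-viva gives v_a = √[μ(2/r₁ − 1/a_t)] = 0.646768 km/s.
First burn Δv₁ = |v_a − v₁| = 0.6116 km/s.
Circular speed at r₂: v₂ = √(μ/r₂) = 3.225 km/s.
Transfer-orbit speed at r₂: v_p = √[μ(2/r₂ − 1/a_t)] = 4.249 km/s.
Second burn Δv₂ = |v₂ − v_p| = 1.024 km/s.
Total Δv = Δv₁ + Δv₂ = 1.636 km/s.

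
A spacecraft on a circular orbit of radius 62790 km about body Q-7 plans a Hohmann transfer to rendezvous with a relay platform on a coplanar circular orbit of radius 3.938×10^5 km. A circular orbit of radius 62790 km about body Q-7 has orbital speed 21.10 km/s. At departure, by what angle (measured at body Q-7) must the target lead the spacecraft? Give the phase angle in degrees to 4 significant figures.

From the circular-orbit relation v² = μ/r at r = 62790 km: μ = v²r = (21.10)² × 62790 = 2.79547×10^7 km³/s².
Semi-major axis of the transfer orbit: a_t = (62790 + 3.938×10^5)/2 = 2.28295×10^5 km.
The half-period of the transfer ellipse is t = π√(a_t³/μ) = 64814 s.
The target's mean motion on its circular orbit is ω₂ = √(μ/r₂³) = 2.1395×10^-5 rad/s.
Angle swept by the target during transfer: ω₂·t = 1.3867 rad = 79.452°.
The spacecraft traverses 180° on the transfer ellipse, so the target must lead by 180° − 79.452° = 100.5°.

φ = 100.5°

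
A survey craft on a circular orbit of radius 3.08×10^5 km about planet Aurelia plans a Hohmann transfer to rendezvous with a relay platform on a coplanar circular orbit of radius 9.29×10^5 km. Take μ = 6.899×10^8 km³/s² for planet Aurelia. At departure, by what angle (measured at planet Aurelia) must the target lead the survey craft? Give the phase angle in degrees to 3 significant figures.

Semi-major axis of the transfer orbit: a_t = (3.080×10^5 + 9.290×10^5)/2 = 6.185×10^5 km.
Transfer time t = π√(a_t³/μ) = 58179 s.
The target's mean motion on its circular orbit is ω₂ = √(μ/r₂³) = 2.9334×10^-5 rad/s.
Angle swept by the target during transfer: ω₂·t = 1.7066 rad = 97.78°.
The survey craft traverses 180° on the transfer ellipse, so the target must lead by 180° − 97.78° = 82.2°.

φ = 82.2°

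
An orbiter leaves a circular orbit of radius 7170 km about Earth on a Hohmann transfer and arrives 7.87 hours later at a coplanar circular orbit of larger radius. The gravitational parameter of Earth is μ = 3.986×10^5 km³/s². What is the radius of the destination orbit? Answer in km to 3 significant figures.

Transfer time t = 7.87 hours = 28332 s, and t = π√(a_t³/μ).
So a_t = (μ t²/π²)^(1/3) = (3.986×10^5 × (28332)² / π²)^(1/3) = 31886 km.
Since a_t = (r₁ + r₂)/2, r₂ = 2a_t − r₁ = 2×31886 − 7170 = 56602 km.

r₂ = 56600 km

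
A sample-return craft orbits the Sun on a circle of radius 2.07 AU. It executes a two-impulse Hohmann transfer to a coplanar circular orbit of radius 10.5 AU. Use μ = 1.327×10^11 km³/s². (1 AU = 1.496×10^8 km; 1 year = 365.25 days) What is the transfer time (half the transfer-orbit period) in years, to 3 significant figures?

In km: r₁ = 2.07 × 1.496×10^8 = 3.09672×10^8 km; r₂ = 10.5 × 1.496×10^8 = 1.5708×10^9 km.
The Hohmann ellipse has a_t = (r₁ + r₂)/2 = 9.40236×10^8 km.
Half the transfer-orbit period gives t = π√(a_t³/μ) = 2.486×10^8 s.
Converting: 2.486×10^8 s ÷ 3.15576×10^7 s/year (365.25 × 86400) = 7.88 years.

t = 7.88 years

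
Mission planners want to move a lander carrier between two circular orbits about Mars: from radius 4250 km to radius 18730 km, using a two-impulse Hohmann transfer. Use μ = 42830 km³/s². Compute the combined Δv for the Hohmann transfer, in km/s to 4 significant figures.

Δv = 1.471 km/s

The Hohmann ellipse has a_t = (r₁ + r₂)/2 = 11490 km.
At r₁ the circular-orbit speed is v₁ = √(μ/r₁) = 3.1745 km/s.
On the transfer ellipse at r₁, v² = μ(2/r − 1/a) gives v_p = √[μ(2/r₁ − 1/a_t)] = 4.0531 km/s.
First burn Δv₁ = |v_p − v₁| = 0.8786 km/s.
At r₂, v₂ = √(μ/r₂) = 1.5122 km/s.
Transfer-orbit speed at r₂: v_a = √[μ(2/r₂ − 1/a_t)] = 0.91969 km/s.
Second burn Δv₂ = |v₂ − v_a| = 0.5925 km/s.
Δv = Δv₁ + Δv₂ = 0.8786 + 0.5925 = 1.471 km/s.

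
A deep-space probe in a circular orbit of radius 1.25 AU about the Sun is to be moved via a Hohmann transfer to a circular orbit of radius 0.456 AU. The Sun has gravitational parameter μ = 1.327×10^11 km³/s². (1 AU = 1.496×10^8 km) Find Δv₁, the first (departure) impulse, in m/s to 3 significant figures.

In km: r₁ = 1.25 × 1.496×10^8 = 1.870×10^8 km; r₂ = 0.456 × 1.496×10^8 = 6.82176×10^7 km.
Transfer-ellipse semi-major axis a_t = (r₁ + r₂)/2 = (1.870×10^8 + 6.82176×10^7)/2 = 1.276088×10^8 km.
Circular speed at r = 1.870×10^8 km: v_c = √(μ/r) = 26.639 km/s.
Transfer-orbit speed at the same r (vis-viva, a = a_t): v_t = √[μ(2/r − 1/a_t)] = 19.477 km/s.
Δv₁ = |v_t − v_c| = |19.477 − 26.639| = 7.162 km/s.

Δv₁ = 7160 m/s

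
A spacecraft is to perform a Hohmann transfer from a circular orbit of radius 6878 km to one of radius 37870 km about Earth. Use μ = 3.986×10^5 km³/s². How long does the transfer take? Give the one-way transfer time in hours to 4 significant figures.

Semi-major axis of the transfer orbit: a_t = (6878 + 37870)/2 = 22374 km.
By Kepler's third law the transfer-orbit period is T = 2π√(a_t³/μ), so t = T/2 = 16653 s.
Converting: 16653 s ÷ 3600 s/hour = 4.626 hours.

t = 4.626 hours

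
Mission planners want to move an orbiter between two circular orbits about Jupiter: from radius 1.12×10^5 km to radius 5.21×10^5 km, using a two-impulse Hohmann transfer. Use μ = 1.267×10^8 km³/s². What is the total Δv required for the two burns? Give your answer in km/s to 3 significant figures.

Transfer-ellipse semi-major axis a_t = (r₁ + r₂)/2 = (1.120×10^5 + 5.210×10^5)/2 = 3.165×10^5 km.
At r₁ the circular-orbit speed is v₁ = √(μ/r₁) = 33.634 km/s.
Transfer-orbit speed at r₁ (vis-viva equation): v_p = √[μ(2/r₁ − 1/a_t)] = 43.153 km/s.
First burn Δv₁ = |v_p − v₁| = 9.519 km/s.
At r₂, v₂ = √(μ/r₂) = 15.5944 km/s.
Transfer-orbit speed at r₂: v_a = √[μ(2/r₂ − 1/a_t)] = 9.27666 km/s.
Second burn Δv₂ = |v₂ − v_a| = 6.318 km/s.
Δv = Δv₁ + Δv₂ = 9.519 + 6.318 = 15.84 km/s.

Δv = 15.8 km/s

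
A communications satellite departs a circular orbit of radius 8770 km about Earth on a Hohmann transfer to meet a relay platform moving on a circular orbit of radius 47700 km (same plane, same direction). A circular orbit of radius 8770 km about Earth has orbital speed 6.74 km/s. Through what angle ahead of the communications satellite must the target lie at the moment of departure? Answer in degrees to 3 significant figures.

φ = 98.0°

From the circular-orbit relation v² = μ/r at r = 8770 km: μ = v²r = (6.74)² × 8770 = 3.98400×10^5 km³/s².
Transfer-ellipse semi-major axis a_t = (r₁ + r₂)/2 = (8770 + 47700)/2 = 28235 km.
Transfer time t = π√(a_t³/μ) = 23614 s.
The target's mean motion on its circular orbit is ω₂ = √(μ/r₂³) = 6.0587×10^-5 rad/s.
Angle swept by the target during transfer: ω₂·t = 1.4307 rad = 81.97°.
The communications satellite traverses 180° on the transfer ellipse, so the target must lead by 180° − 81.97° = 98.0°.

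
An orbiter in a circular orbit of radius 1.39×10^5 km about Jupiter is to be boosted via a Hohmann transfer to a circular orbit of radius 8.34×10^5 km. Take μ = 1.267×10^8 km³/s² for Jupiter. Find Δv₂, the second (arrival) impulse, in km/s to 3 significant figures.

Semi-major axis of the transfer orbit: a_t = (1.390×10^5 + 8.340×10^5)/2 = 4.865×10^5 km.
On the circular orbit at r = 8.340×10^5 km, v_c = √(μ/r) = 12.3255 km/s.
Vis-viva on the transfer ellipse at r = 8.340×10^5 km gives v_t = √[μ(2/r − 1/a_t)] = 6.58827 km/s.
Δv₂ = |v_t − v_c| = |6.58827 − 12.3255| = 5.737 km/s.

Δv₂ = 5.74 km/s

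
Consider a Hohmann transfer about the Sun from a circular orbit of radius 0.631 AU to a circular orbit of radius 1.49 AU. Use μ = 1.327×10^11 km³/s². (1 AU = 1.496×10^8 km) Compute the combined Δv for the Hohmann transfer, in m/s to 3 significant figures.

In km: r₁ = 0.631 × 1.496×10^8 = 9.43976×10^7 km; r₂ = 1.49 × 1.496×10^8 = 2.22904×10^8 km.
Semi-major axis of the transfer orbit: a_t = (9.43976×10^7 + 2.22904×10^8)/2 = 1.586508×10^8 km.
At r₁ the circular-orbit speed is v₁ = √(μ/r₁) = 37.493 km/s.
Transfer-orbit speed at r₁ (vis-viva): v_p = √[μ(2/r₁ − 1/a_t)] = 44.442 km/s.
First burn Δv₁ = |v_p − v₁| = 6.949 km/s.
Circular speed at r₂: v₂ = √(μ/r₂) = 24.3993 km/s.
Transfer-orbit speed at r₂: v_a = √[μ(2/r₂ − 1/a_t)] = 18.8207 km/s.
Second burn Δv₂ = |v₂ − v_a| = 5.579 km/s.
Total Δv = Δv₁ + Δv₂ = 12.53 km/s.

Δv = 12500 m/s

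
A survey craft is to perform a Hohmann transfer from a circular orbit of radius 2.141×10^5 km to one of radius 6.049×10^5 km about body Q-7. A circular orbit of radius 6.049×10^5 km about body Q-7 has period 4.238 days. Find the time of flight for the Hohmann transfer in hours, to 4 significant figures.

t = 28.33 hours

From Kepler's third law T² = 4π²r³/μ at r = 6.049×10^5 km, T = 4.238 days = 4.238 × 86400 s = 3.661632×10^5 s: μ = 4π²r³/T² = 6.51720×10^7 km³/s².
The Hohmann ellipse has a_t = (r₁ + r₂)/2 = 4.095×10^5 km.
By Kepler's third law the transfer-orbit period is T = 2π√(a_t³/μ), so t = T/2 = 1.020×10^5 s.
Converting: 1.020×10^5 s ÷ 3600 s/hour = 28.33 hours.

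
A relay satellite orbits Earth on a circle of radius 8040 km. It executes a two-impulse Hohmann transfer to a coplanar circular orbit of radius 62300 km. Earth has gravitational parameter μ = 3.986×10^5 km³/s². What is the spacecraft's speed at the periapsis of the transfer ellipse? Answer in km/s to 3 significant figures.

v = 9.37 km/s

The Hohmann ellipse has a_t = (r₁ + r₂)/2 = 35170 km.
At periapsis, r = 8040 km.
Vis-viva: v = √[μ(2/r − 1/a_t)] = √[3.986×10^5 × (2/8040 − 1/35170)] = 9.371 km/s.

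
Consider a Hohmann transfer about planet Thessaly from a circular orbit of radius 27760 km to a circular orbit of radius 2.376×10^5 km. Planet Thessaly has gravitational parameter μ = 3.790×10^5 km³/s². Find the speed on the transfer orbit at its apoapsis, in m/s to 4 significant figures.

Semi-major axis of the transfer orbit: a_t = (27760 + 2.376×10^5)/2 = 1.3268×10^5 km.
At apoapsis, r = 2.376×10^5 km.
Vis-viva: v = √[μ(2/r − 1/a_t)] = √[3.790×10^5 × (2/2.376×10^5 − 1/1.3268×10^5)] = 0.5777 km/s.

v = 577.7 m/s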